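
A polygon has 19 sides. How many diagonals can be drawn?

The number of diagonals in an n-gon is n(n - 3)/2.
For n = 19: 19(19 - 3)/2 = 19 × 16 / 2 = 152.

152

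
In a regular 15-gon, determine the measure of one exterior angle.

Each exterior angle of a regular n-gon is 360 / n.
For n = 15: 360 / 15 = 24 degrees.

24 degrees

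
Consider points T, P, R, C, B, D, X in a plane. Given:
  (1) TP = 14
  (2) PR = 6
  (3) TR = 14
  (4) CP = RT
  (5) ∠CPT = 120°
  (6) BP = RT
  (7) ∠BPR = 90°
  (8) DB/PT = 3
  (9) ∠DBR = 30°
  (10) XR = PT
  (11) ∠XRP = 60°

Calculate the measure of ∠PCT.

From the given relations: CP = RT = 14.
Step 1: By the law of cosines on triangle CPT: CT² = 14² + 14² − 2·14·14·cos(120°) = 588, so CT = 14·√3.
Step 2: By the inverse law of cosines on triangle PCT: cos(∠PCT) = (14² + (14·√3)² − 14²) / (2·14·14·√3) = 588/678.96 = 0.866, so ∠PCT = 30°.

Therefore, the measure of angle ∠PCT = 30°.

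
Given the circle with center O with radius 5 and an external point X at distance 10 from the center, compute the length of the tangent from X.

Let T be the point of tangency. Then OT ⊥ XT (radius ⊥ tangent).
In right triangle OTX: OX² = OT² + XT²
10² = 5² + XT²
XT² = 75, XT = 5*sqrt(3)

5*sqrt(3)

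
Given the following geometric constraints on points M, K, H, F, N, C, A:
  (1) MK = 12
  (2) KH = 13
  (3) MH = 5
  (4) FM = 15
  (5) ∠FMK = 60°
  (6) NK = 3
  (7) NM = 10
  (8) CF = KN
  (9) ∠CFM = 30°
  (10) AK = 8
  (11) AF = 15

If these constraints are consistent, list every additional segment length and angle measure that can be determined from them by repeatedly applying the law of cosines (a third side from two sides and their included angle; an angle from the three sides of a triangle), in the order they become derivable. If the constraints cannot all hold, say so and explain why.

The constraints are consistent. Derivable facts, in order:
After 1 step:
- KF = 3·√21
- MC ≈ 12.49
- ∠HKM = 22.62°
- ∠HMK = 90°
- ∠KHM = 67.38°
- ∠KMN = 11.72°
- ∠KNM = 125.69°
- ∠MKN = 42.6°
After 2 steps:
- ∠AFK = 31.94°
- ∠AKF = 82.69°
- ∠CMF = 6.9°
- ∠FAK = 65.38°
- ∠FCM = 143.1°
- ∠FKM = 70.89°
- ∠KFM = 49.11°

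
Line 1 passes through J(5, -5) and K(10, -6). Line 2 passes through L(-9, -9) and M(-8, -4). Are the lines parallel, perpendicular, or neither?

Slope of line 1: m1 = (-6 - -5)/(10 - 5) = -1/5 = -1/5
Slope of line 2: m2 = (-4 - -9)/(-8 - -9) = 5/1 = 5
m1 * m2 = (-1/5) * (5) = -1 = -1, so the lines are perpendicular.

Perpendicular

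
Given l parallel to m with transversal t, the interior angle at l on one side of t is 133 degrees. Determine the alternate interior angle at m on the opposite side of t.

Alternate interior angles lie on opposite sides of the transversal, between the parallel lines.
By the alternate interior angle theorem, they are equal: 133 degrees.

133 degrees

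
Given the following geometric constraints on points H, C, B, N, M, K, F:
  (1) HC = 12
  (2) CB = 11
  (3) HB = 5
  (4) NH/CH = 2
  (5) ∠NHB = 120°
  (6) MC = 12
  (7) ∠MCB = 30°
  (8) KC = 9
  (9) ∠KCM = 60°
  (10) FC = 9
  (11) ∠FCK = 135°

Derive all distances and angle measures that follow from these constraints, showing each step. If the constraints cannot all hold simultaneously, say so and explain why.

The constraints are consistent.

From the given relations:
  NH = 2·CH = 2·12 = 24

Step 1: From BH = 5, HN = 24, and ∠BHN = 120°, by the law of cosines:
  BN² = BH² + HN² - 2·BH·HN·cos(120°) = 25 + 576 + 120 = 721
  BN ≈ 26.85

Step 2: From BC = 11, CM = 12, and ∠BCM = 30°, by the law of cosines:
  BM² = BC² + CM² - 2·BC·CM·cos(30°) = 121 + 144 - 228.6 = 36.37
  BM ≈ 6.03

Step 3: From MC = 12, CK = 9, and ∠MCK = 60°, by the law of cosines:
  MK² = MC² + CK² - 2·MC·CK·cos(60°) = 144 + 81 - 108 = 117
  MK = 3·√13

Step 4: From KC = 9, CF = 9, and ∠KCF = 135°, by the law of cosines:
  KF² = KC² + CF² - 2·KC·CF·cos(135°) = 81 + 81 + 114.6 = 276.6
  KF ≈ 16.63

Step 5: From HB = 5, HC = 12, BC = 11, by the inverse law of cosines:
  cos(∠BHC) = (HB² + HC² - BC²) / (2·HB·HC)
  ∠BHC = 66.42°

Step 6: From CB = 11, CH = 12, BH = 5, by the inverse law of cosines:
  cos(∠BCH) = (CB² + CH² - BH²) / (2·CB·CH)
  ∠BCH = 24.62°

Step 7: From BC = 11, BH = 5, CH = 12, by the inverse law of cosines:
  cos(∠CBH) = (BC² + BH² - CH²) / (2·BC·BH)
  ∠CBH = 88.96°

Step 8: From BC = 11, BM = 6.03, CM = 12, by the inverse law of cosines:
  cos(∠CBM) = (BC² + BM² - CM²) / (2·BC·BM)
  ∠CBM = 84.22°

Step 9: From BH = 5, BN = 26.85, HN = 24, by the inverse law of cosines:
  cos(∠HBN) = (BH² + BN² - HN²) / (2·BH·BN)
  ∠HBN = 50.72°

Step 10: From NB = 26.85, NH = 24, BH = 5, by the inverse law of cosines:
  cos(∠BNH) = (NB² + NH² - BH²) / (2·NB·NH)
  ∠BNH = 9.28°

Step 11: From MB = 6.03, MC = 12, BC = 11, by the inverse law of cosines:
  cos(∠BMC) = (MB² + MC² - BC²) / (2·MB·MC)
  ∠BMC = 65.78°

Step 12: From MC = 12, MK = 3·√13, CK = 9, by the inverse law of cosines:
  cos(∠CMK) = (MC² + MK² - CK²) / (2·MC·MK)
  ∠CMK = 46.1°

Step 13: From KC = 9, KF = 16.63, CF = 9, by the inverse law of cosines:
  cos(∠CKF) = (KC² + KF² - CF²) / (2·KC·KF)
  ∠CKF = 22.5°

Step 14: From KC = 9, KM = 3·√13, CM = 12, by the inverse law of cosines:
  cos(∠CKM) = (KC² + KM² - CM²) / (2·KC·KM)
  ∠CKM = 73.9°

Step 15: From FC = 9, FK = 16.63, CK = 9, by the inverse law of cosines:
  cos(∠CFK) = (FC² + FK² - CK²) / (2·FC·FK)
  ∠CFK = 22.5°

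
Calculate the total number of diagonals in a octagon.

Each of the 8 vertices connects to 5 non-adjacent vertices via diagonals.
Total connections = 8 × 5 = 40, but each diagonal is counted twice.
Number of diagonals = 40 / 2 = 20.

20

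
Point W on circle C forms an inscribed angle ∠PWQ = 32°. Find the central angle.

The inscribed angle theorem states that a central angle is always twice any inscribed angle that subtends the same arc.
Since the inscribed angle is 32°, the central angle = 2 × 32° = 64°.

64°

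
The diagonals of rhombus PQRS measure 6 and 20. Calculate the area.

The diagonals of a rhombus divide it into four right triangles.
Each triangle has legs 6/ 2 = 3 and 20/2 = 10, so each has area (1/2)*3*10 = 15.
Four such triangles give total area = (d1 * d2) / 2 = 60.

60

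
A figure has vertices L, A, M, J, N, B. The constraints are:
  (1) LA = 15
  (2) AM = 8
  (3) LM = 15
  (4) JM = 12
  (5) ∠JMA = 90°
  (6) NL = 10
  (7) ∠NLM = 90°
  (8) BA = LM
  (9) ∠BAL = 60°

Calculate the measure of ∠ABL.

From the given relations: BA = LM = 15.
Step 1: By the law of cosines on triangle BAL: BL² = 15² + 15² − 2·15·15·cos(60°) = 225, so BL = 15.
Step 2: By the inverse law of cosines on triangle ABL: cos(∠ABL) = (15² + 15² − 15²) / (2·15·15) = 225/450 = 0.5, so ∠ABL = 60°.

Therefore, the measure of angle ∠ABL = 60°.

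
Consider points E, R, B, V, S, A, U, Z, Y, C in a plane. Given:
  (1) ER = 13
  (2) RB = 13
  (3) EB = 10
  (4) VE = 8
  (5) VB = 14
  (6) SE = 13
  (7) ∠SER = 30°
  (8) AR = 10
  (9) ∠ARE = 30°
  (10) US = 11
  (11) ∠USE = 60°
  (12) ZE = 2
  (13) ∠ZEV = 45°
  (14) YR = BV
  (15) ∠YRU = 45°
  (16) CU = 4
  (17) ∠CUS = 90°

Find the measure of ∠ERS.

Step 1: By the law of cosines on triangle RES: RS² = 13² + 13² − 2·13·13·cos(30°) = 45.28, so RS ≈ 6.73.
Step 2: By the inverse law of cosines on triangle ERS: cos(∠ERS) = (13² + 6.73² − 13²) / (2·13·6.73) = 45.28/174.96 = 0.2588, so ∠ERS = 75°.

Therefore, the measure of angle ∠ERS = 75°.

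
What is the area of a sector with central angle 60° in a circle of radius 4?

Sector area = πr² × θ/360
= π × 4² × 1/6
= π × 16 × 1/6
= 8*pi/3

8*pi/3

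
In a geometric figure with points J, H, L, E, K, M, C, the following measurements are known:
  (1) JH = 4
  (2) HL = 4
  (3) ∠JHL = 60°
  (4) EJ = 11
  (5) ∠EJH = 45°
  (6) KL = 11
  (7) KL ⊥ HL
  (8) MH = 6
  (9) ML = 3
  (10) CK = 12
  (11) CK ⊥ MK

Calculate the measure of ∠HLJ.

Step 1: By the law of cosines on triangle LHJ: LJ² = 4² + 4² − 2·4·4·cos(60°) = 16, so LJ = 4.
Step 2: By the inverse law of cosines on triangle HLJ: cos(∠HLJ) = (4² + 4² − 4²) / (2·4·4) = 16/32 = 0.5, so ∠HLJ = 60°.

Therefore, the measure of angle ∠HLJ = 60°.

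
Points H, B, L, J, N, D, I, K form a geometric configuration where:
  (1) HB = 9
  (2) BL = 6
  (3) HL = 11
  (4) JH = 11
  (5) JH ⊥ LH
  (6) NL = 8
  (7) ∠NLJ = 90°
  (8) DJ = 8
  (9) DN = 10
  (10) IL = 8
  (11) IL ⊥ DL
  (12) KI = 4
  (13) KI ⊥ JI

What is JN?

Step 1: By the law of cosines on triangle LHJ: LJ² = 11² + 11² − 2·11·11·cos(90°) = 242, so LJ = 11·√2.
Step 2: By the law of cosines on triangle JLN: JN² = (11·√2)² + 8² − 2·11·√2·8·cos(90°) = 306, so JN = 3·√34.

Therefore, the length of JN = 3·√34.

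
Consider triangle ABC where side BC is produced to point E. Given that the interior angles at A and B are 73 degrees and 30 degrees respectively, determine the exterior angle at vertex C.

Exterior angle = 73 + 30 = 103 degrees (exterior angle theorem).

103 degrees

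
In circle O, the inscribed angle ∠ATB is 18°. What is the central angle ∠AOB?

By the inscribed angle theorem, the central angle is twice the inscribed angle.
Central angle = 2 × 18° = 36°

36°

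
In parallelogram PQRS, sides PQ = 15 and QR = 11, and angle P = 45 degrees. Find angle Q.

Opposite sides of a parallelogram are parallel, so consecutive angles form co-interior angles on a transversal.
Co-interior angles sum to 180°, giving angle Q = 180 - 45 = 135 degrees.

135 degrees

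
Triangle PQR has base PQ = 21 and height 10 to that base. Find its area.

Area = (1/2) * base * height
Area = (1/2) * 21 * 10
Area = 105

105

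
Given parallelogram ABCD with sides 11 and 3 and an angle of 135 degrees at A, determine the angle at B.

Consecutive angles are supplementary: angle B = 180 - 135 = 45 degrees.

45 degrees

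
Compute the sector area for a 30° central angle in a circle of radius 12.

Sector area = πr² × θ/360
= π × 12² × 1/12
= π × 144 × 1/12
= 12*pi

12*pi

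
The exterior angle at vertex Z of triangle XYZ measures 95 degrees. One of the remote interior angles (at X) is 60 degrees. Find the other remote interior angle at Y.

angle Y = 95 - 60 = 35 degrees (exterior angle theorem).

35 degrees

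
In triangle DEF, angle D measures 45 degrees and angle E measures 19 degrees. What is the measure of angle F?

By the triangle angle sum property, the three interior angles of any triangle add up to 180°.
We know angle D = 45° and angle E = 19°, so their sum is 64°.
Therefore angle F = 180° - 64° = 116°.

116 degrees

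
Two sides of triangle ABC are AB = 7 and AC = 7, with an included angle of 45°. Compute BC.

When two sides and the included angle are known, the law of cosines gives the third side.
c^2 = a^2 + b^2 - 2ab cos(C) generalizes the Pythagorean theorem to non-right triangles.
Here: BC^2 = 49 + 49 - 98*(sqrt(2)/2) = 98 - 49*sqrt(2)
BC = 7*sqrt(2 - sqrt(2))

7*sqrt(2 - sqrt(2))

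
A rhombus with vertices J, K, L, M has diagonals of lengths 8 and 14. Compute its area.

Area = (8 * 14) / 2 = 112 / 2 = 56

56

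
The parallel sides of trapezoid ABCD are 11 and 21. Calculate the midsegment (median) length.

The midsegment of a trapezoid = (base1 + base2) / 2
midsegment = (11 + 21) / 2
midsegment = 32 / 2
midsegment = 16

16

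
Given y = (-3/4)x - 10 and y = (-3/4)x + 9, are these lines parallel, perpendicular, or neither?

Slope of line 1: m1 = -3/4
Slope of line 2: m2 = -3/4
m1 = m2, so the lines are parallel.

Parallel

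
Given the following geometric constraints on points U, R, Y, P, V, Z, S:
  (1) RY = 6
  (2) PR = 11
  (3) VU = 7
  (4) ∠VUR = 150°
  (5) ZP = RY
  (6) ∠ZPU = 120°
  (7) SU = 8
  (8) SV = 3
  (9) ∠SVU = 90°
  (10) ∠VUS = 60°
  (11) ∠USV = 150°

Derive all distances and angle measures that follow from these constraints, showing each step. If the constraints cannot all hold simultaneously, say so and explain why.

These constraints are not satisfiable: (9), (10) and (11) are the three interior angles of triangle SVU, which must sum to 180°, but 90° + 60° + 150° = 300°. No planar figure meets all of them, so nothing further can be derived.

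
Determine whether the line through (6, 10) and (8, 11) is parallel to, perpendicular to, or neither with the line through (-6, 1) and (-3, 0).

Slope of line 1: m1 = (11 - 10)/(8 - 6) = 1/2 = 1/2
Slope of line 2: m2 = (0 - 1)/(-3 - -6) = -1/3 = -1/3
m1 != m2 (1/2 != -1/3), so not parallel.
m1 * m2 = (1/2) * (-1/3) = -1/6 != -1, so not perpendicular.
The lines are neither parallel nor perpendicular.

Neither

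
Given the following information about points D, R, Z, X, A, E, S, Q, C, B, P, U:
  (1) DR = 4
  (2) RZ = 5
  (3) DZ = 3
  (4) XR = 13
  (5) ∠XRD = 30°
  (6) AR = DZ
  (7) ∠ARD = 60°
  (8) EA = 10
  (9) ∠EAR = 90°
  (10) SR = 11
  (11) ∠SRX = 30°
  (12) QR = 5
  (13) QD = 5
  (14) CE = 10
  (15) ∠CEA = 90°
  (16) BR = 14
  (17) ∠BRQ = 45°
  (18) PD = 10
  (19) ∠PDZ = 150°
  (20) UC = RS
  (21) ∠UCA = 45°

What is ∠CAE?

Step 1: By the law of cosines on triangle AEC: AC² = 10² + 10² − 2·10·10·cos(90°) = 200, so AC = 10·√2.
Step 2: By the inverse law of cosines on triangle CAE: cos(∠CAE) = ((10·√2)² + 10² − 10²) / (2·10·√2·10) = 200/282.84 = 0.7071, so ∠CAE = 45°.

Therefore, the measure of angle ∠CAE = 45°.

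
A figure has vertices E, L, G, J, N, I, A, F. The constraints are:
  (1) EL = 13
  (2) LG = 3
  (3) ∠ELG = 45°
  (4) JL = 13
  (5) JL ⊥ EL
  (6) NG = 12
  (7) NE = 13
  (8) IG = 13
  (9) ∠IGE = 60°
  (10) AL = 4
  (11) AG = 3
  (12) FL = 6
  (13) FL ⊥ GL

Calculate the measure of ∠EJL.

Step 1: By the law of cosines on triangle JLE: JE² = 13² + 13² − 2·13·13·cos(90°) = 338, so JE = 13·√2.
Step 2: By the inverse law of cosines on triangle EJL: cos(∠EJL) = ((13·√2)² + 13² − 13²) / (2·13·√2·13) = 338/478 = 0.7071, so ∠EJL = 45°.

Therefore, the measure of angle ∠EJL = 45°.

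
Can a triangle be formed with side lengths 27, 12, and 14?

No.
The triangle inequality is violated: 12 + 14 = 26 ≤ 27.
These lengths cannot form a triangle.

No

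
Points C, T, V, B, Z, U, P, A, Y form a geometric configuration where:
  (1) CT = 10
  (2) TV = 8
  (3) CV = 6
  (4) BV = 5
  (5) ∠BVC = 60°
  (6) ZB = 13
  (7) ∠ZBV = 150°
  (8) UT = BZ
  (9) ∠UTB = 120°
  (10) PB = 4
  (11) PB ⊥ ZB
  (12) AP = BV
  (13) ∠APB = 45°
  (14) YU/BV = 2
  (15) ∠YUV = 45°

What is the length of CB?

Step 1: By the law of cosines on triangle CVB: CB² = 6² + 5² − 2·6·5·cos(60°) = 31, so CB = √31.

Therefore, the length of CB = √31.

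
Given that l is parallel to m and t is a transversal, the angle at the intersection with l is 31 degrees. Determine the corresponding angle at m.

Corresponding angles are equal: 31 degrees.

31 degrees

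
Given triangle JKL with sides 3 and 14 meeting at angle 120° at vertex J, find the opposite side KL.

Law of cosines: KL^2 = 3^2 + 14^2 - 2(3)(14)cos(120°) = 247, so KL = sqrt(247).

sqrt(247)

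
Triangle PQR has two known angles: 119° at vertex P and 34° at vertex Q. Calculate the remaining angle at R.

Let angle R = x. Then 119 + 34 + x = 180.
x = 180 - 153 = 27 degrees.

27 degrees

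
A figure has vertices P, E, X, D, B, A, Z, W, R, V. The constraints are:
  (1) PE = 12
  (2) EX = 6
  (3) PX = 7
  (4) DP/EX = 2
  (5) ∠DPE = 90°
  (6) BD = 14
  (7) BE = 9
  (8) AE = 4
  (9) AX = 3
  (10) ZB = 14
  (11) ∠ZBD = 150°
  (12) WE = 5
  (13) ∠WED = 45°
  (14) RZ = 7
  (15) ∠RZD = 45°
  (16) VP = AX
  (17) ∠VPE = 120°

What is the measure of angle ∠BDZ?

Step 1: By the law of cosines on triangle DBZ: DZ² = 14² + 14² − 2·14·14·cos(150°) = 731.48, so DZ ≈ 27.05.
Step 2: By the inverse law of cosines on triangle BDZ: cos(∠BDZ) = (14² + 27.05² − 14²) / (2·14·27.05) = 731.48/757.29 = 0.9659, so ∠BDZ = 15°.

Therefore, the measure of angle ∠BDZ = 15°.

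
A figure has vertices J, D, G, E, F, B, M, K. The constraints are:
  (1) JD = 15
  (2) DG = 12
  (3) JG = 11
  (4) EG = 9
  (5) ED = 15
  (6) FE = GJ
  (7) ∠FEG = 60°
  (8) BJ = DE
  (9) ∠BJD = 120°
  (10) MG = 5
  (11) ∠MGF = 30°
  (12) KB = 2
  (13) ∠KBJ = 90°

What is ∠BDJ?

From the given relations: BJ = DE = 15.
Step 1: By the law of cosines on triangle DJB: DB² = 15² + 15² − 2·15·15·cos(120°) = 675, so DB = 15·√3.
Step 2: By the inverse law of cosines on triangle BDJ: cos(∠BDJ) = ((15·√3)² + 15² − 15²) / (2·15·√3·15) = 675/779.42 = 0.866, so ∠BDJ = 30°.

Therefore, the measure of angle ∠BDJ = 30°.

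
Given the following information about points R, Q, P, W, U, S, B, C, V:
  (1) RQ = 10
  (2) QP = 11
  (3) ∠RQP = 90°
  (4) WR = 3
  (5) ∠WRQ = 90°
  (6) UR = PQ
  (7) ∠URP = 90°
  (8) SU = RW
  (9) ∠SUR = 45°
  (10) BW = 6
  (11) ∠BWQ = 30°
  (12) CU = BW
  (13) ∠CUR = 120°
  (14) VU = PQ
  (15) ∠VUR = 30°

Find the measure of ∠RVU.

From the given relations: VU = PQ = 11; UR = PQ = 11.
Step 1: By the law of cosines on triangle VUR: VR² = 11² + 11² − 2·11·11·cos(30°) = 32.42, so VR ≈ 5.69.
Step 2: By the inverse law of cosines on triangle RVU: cos(∠RVU) = (5.69² + 11² − 11²) / (2·5.69·11) = 32.42/125.27 = 0.2588, so ∠RVU = 75°.

Therefore, the measure of angle ∠RVU = 75°.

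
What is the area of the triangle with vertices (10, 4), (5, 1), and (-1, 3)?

Using the Shoelace formula for a triangle:
Area = (1/2)|x0(y1 - y2) + x1(y2 - y0) + x2(y0 - y1)|
Area = (1/2)|10(1 - 3) + 5(3 - 4) + -1(4 - 1)|
Area = (1/2)|-20 + -5 + -3|
Area = (1/2)|-28|
Area = (1/2)(28)
Area = 14

14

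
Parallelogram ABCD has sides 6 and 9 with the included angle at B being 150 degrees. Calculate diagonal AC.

Using the law of cosines:
d^2 = 6^2 + 9^2 - 2(6)(9)cos(150 degrees)
d^2 = 36 + 81 - 108*-sqrt(3)/2
d^2 = 54*sqrt(3) + 117
d = 3*sqrt(6*sqrt(3) + 13)

3*sqrt(6*sqrt(3) + 13)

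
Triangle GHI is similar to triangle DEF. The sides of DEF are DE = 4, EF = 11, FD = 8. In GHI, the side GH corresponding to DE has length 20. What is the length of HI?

k = 20/4 = 5. HI = 5 * 11 = 55.

55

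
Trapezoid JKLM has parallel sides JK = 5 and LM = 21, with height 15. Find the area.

Area of a trapezoid = (base1 + base2) * height / 2
Area = (5 + 21) * 15 / 2
Area = 26 * 15 / 2
Area = 390 / 2
Area = 195

195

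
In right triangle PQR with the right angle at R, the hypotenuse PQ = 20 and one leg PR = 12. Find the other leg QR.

Rearranging the Pythagorean theorem to solve for the unknown leg:
leg^2 = hypotenuse^2 - known_leg^2 = 400 - 144 = 256
leg = sqrt(256) = 16.

16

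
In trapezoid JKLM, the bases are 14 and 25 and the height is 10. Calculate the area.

A trapezoid's area equals the midsegment times the height.
The midsegment is (14 + 25) / 2 = 39/2.
Area = 39/2 * 10 = 195.

195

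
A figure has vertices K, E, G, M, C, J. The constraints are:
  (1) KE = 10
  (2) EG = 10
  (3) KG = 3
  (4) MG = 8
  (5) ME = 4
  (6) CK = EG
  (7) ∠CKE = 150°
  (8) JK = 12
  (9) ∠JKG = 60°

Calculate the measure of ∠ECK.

From the given relations: CK = EG = 10.
Step 1: By the law of cosines on triangle CKE: CE² = 10² + 10² − 2·10·10·cos(150°) = 373.21, so CE ≈ 19.32.
Step 2: By the inverse law of cosines on triangle ECK: cos(∠ECK) = (19.32² + 10² − 10²) / (2·19.32·10) = 373.21/386.37 = 0.9659, so ∠ECK = 15°.

Therefore, the measure of angle ∠ECK = 15°.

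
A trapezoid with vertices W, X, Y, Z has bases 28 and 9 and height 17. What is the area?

Area of a trapezoid = (base1 + base2) * height / 2
Area = (28 + 9) * 17 / 2
Area = 37 * 17 / 2
Area = 629 / 2
Area = 629/2

629/2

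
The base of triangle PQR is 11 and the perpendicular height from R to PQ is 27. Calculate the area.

A triangle's area is half the area of a rectangle with the same base and height.
Area = (1/2) * 11 * 27 = 297/2.

297/2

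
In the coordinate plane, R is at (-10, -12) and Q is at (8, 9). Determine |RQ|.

The horizontal distance is |8 - -10| = 18 and the vertical distance is |9 - -12| = 21.
By the Pythagorean theorem, d = sqrt(18^2 + 21^2) = sqrt(765) = 3*sqrt(85).

3*sqrt(85)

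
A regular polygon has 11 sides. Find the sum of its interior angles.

The sum of interior angles of an n-sided polygon is (n - 2) * 180.
For n = 11: (11 - 2) * 180 = 9 * 180 = 1620 degrees.

1620 degrees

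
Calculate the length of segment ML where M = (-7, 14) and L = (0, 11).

d = sqrt((7)^2 + (-3)^2) = sqrt(58)

sqrt(58)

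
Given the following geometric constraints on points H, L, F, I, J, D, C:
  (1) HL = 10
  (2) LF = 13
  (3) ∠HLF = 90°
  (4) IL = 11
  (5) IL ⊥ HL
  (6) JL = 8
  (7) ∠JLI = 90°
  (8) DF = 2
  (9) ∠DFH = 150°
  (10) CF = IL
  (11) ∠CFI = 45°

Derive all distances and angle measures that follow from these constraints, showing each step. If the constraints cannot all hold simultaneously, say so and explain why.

The constraints are consistent.

From the given relations:
  CF = IL = 11

Step 1: From HL = 10, LF = 13, and ∠HLF = 90°, by the law of cosines:
  HF² = HL² + LF² - 2·HL·LF·cos(90°) = 100 + 169 - 0 = 269
  HF ≈ 16.4

Step 2: From HL = 10, LI = 11, and ∠HLI = 90°, by the law of cosines:
  HI² = HL² + LI² - 2·HL·LI·cos(90°) = 100 + 121 - 0 = 221
  HI ≈ 14.87

Step 3: From IL = 11, LJ = 8, and ∠ILJ = 90°, by the law of cosines:
  IJ² = IL² + LJ² - 2·IL·LJ·cos(90°) = 121 + 64 - 0 = 185
  IJ = √185

Step 4: From HF = 16.4, FD = 2, and ∠HFD = 150°, by the law of cosines:
  HD² = HF² + FD² - 2·HF·FD·cos(150°) = 269 + 4 + 56.82 = 329.8
  HD ≈ 18.16

Step 5: From HF = 16.4, HL = 10, FL = 13, by the inverse law of cosines:
  cos(∠FHL) = (HF² + HL² - FL²) / (2·HF·HL)
  ∠FHL = 52.43°

Step 6: From HI = 14.87, HL = 10, IL = 11, by the inverse law of cosines:
  cos(∠IHL) = (HI² + HL² - IL²) / (2·HI·HL)
  ∠IHL = 47.73°

Step 7: From FH = 16.4, FL = 13, HL = 10, by the inverse law of cosines:
  cos(∠HFL) = (FH² + FL² - HL²) / (2·FH·FL)
  ∠HFL = 37.57°

Step 8: From IH = 14.87, IL = 11, HL = 10, by the inverse law of cosines:
  cos(∠HIL) = (IH² + IL² - HL²) / (2·IH·IL)
  ∠HIL = 42.27°

Step 9: From IJ = √185, IL = 11, JL = 8, by the inverse law of cosines:
  cos(∠JIL) = (IJ² + IL² - JL²) / (2·IJ·IL)
  ∠JIL = 36.03°

Step 10: From JI = √185, JL = 8, IL = 11, by the inverse law of cosines:
  cos(∠IJL) = (JI² + JL² - IL²) / (2·JI·JL)
  ∠IJL = 53.97°

Step 11: From HD = 18.16, HF = 16.4, DF = 2, by the inverse law of cosines:
  cos(∠DHF) = (HD² + HF² - DF²) / (2·HD·HF)
  ∠DHF = 3.16°

Step 12: From DF = 2, DH = 18.16, FH = 16.4, by the inverse law of cosines:
  cos(∠FDH) = (DF² + DH² - FH²) / (2·DF·DH)
  ∠FDH = 26.84°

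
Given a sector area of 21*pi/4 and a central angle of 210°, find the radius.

The sector covers 210°/360° = 7/12 of the full circle.
Full circle area = 21*pi/4 / 7/12 = 9*pi.
Since full area = πr², we get r² = 9*pi/π = 9, so r = 3.

3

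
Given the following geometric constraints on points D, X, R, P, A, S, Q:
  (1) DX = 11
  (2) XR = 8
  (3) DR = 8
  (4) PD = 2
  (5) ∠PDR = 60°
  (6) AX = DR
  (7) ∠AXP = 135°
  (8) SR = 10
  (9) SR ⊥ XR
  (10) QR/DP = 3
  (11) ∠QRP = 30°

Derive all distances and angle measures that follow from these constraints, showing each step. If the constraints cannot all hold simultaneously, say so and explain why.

The constraints are consistent.

From the given relations:
  AX = DR = 8
  QR = 3·DP = 3·2 = 6

Step 1: From XR = 8, RS = 10, and ∠XRS = 90°, by the law of cosines:
  XS² = XR² + RS² - 2·XR·RS·cos(90°) = 64 + 100 - 0 = 164
  XS = 2·√41

Step 2: From RD = 8, DP = 2, and ∠RDP = 60°, by the law of cosines:
  RP² = RD² + DP² - 2·RD·DP·cos(60°) = 64 + 4 - 16 = 52
  RP = 2·√13

Step 3: From DR = 8, DX = 11, RX = 8, by the inverse law of cosines:
  cos(∠RDX) = (DR² + DX² - RX²) / (2·DR·DX)
  ∠RDX = 46.57°

Step 4: From XD = 11, XR = 8, DR = 8, by the inverse law of cosines:
  cos(∠DXR) = (XD² + XR² - DR²) / (2·XD·XR)
  ∠DXR = 46.57°

Step 5: From RD = 8, RX = 8, DX = 11, by the inverse law of cosines:
  cos(∠DRX) = (RD² + RX² - DX²) / (2·RD·RX)
  ∠DRX = 86.87°

Step 6: From PR = 2·√13, RQ = 6, and ∠PRQ = 30°, by the law of cosines:
  PQ² = PR² + RQ² - 2·PR·RQ·cos(30°) = 52 + 36 - 74.94 = 13.06
  PQ ≈ 3.61

Step 7: From XR = 8, XS = 2·√41, RS = 10, by the inverse law of cosines:
  cos(∠RXS) = (XR² + XS² - RS²) / (2·XR·XS)
  ∠RXS = 51.34°

Step 8: From RD = 8, RP = 2·√13, DP = 2, by the inverse law of cosines:
  cos(∠DRP) = (RD² + RP² - DP²) / (2·RD·RP)
  ∠DRP = 13.9°

Step 9: From PD = 2, PR = 2·√13, DR = 8, by the inverse law of cosines:
  cos(∠DPR) = (PD² + PR² - DR²) / (2·PD·PR)
  ∠DPR = 106.1°

Step 10: From SR = 10, SX = 2·√41, RX = 8, by the inverse law of cosines:
  cos(∠RSX) = (SR² + SX² - RX²) / (2·SR·SX)
  ∠RSX = 38.66°

Step 11: From PQ = 3.61, PR = 2·√13, QR = 6, by the inverse law of cosines:
  cos(∠QPR) = (PQ² + PR² - QR²) / (2·PQ·PR)
  ∠QPR = 56.11°

Step 12: From QP = 3.61, QR = 6, PR = 2·√13, by the inverse law of cosines:
  cos(∠PQR) = (QP² + QR² - PR²) / (2·QP·QR)
  ∠PQR = 93.89°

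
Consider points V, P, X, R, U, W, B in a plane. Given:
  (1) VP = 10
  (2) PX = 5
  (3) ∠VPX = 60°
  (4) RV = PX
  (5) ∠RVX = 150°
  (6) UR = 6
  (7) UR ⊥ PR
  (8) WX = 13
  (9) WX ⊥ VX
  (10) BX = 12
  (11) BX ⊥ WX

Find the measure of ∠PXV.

Step 1: By the law of cosines on triangle XPV: XV² = 5² + 10² − 2·5·10·cos(60°) = 75, so XV = 5·√3.
Step 2: By the inverse law of cosines on triangle PXV: cos(∠PXV) = (5² + (5·√3)² − 10²) / (2·5·5·√3) = 0/86.6 = 0, so ∠PXV = 90°.

Therefore, the measure of angle ∠PXV = 90°.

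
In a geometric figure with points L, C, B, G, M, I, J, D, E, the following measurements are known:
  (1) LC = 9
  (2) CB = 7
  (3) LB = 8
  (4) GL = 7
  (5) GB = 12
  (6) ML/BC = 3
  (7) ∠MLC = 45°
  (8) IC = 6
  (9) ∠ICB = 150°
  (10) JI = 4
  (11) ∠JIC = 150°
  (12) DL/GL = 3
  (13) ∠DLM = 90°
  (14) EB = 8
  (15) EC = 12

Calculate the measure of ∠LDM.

From the given relations: DL = 3·GL = 3·7 = 21; ML = 3·BC = 3·7 = 21.
Step 1: By the law of cosines on triangle DLM: DM² = 21² + 21² − 2·21·21·cos(90°) = 882, so DM ≈ 29.7.
Step 2: By the inverse law of cosines on triangle LDM: cos(∠LDM) = (21² + 29.7² − 21²) / (2·21·29.7) = 882/1247.34 = 0.7071, so ∠LDM = 45°.

Therefore, the measure of angle ∠LDM = 45°.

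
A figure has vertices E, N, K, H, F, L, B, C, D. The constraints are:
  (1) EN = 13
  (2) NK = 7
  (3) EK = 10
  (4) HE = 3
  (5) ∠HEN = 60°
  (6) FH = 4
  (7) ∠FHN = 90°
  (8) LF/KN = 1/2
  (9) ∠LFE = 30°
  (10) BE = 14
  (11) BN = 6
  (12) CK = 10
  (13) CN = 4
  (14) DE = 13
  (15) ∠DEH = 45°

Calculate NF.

Step 1: By the law of cosines on triangle NEH: NH² = 13² + 3² − 2·13·3·cos(60°) = 139, so NH = √139.
Step 2: By the law of cosines on triangle NHF: NF² = √139² + 4² − 2·√139·4·cos(90°) = 155, so NF = √155.

Therefore, the length of NF = √155.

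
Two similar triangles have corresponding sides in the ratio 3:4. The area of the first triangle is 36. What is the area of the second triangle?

The ratio of areas of similar triangles = (side ratio)^2.
Side ratio = 3:4, so area ratio = 9:16.
Area of the second triangle / Area of the first triangle = 16/9
Area of the second triangle = 36 * 16/9 = 64

64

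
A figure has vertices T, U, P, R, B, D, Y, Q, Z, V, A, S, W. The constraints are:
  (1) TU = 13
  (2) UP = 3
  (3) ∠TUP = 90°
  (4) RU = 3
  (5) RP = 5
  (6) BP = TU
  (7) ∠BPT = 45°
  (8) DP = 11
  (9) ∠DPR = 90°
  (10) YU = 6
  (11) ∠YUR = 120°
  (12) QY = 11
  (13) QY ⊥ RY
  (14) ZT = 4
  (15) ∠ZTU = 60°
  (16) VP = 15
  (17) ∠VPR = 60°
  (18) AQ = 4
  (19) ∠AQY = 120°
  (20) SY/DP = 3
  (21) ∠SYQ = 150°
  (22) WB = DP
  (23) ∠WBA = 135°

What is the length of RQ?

Step 1: By the law of cosines on triangle RUY: RY² = 3² + 6² − 2·3·6·cos(120°) = 63, so RY = 3·√7.
Step 2: By the law of cosines on triangle RYQ: RQ² = (3·√7)² + 11² − 2·3·√7·11·cos(90°) = 184, so RQ = 2·√46.

Therefore, the length of RQ = 2·√46.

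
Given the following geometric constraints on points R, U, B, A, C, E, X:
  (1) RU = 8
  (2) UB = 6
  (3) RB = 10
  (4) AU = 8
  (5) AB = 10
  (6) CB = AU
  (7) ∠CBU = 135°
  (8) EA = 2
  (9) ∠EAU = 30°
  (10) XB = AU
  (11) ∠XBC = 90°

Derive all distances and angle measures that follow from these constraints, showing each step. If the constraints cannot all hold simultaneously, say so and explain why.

The constraints are consistent.

From the given relations:
  CB = AU = 8
  XB = AU = 8

Step 1: From UB = 6, BC = 8, and ∠UBC = 135°, by the law of cosines:
  UC² = UB² + BC² - 2·UB·BC·cos(135°) = 36 + 64 + 67.88 = 167.9
  UC ≈ 12.96

Step 2: From UA = 8, AE = 2, and ∠UAE = 30°, by the law of cosines:
  UE² = UA² + AE² - 2·UA·AE·cos(30°) = 64 + 4 - 27.71 = 40.29
  UE ≈ 6.35

Step 3: From CB = 8, BX = 8, and ∠CBX = 90°, by the law of cosines:
  CX² = CB² + BX² - 2·CB·BX·cos(90°) = 64 + 64 - 0 = 128
  CX = 8·√2

Step 4: From RB = 10, RU = 8, BU = 6, by the inverse law of cosines:
  cos(∠BRU) = (RB² + RU² - BU²) / (2·RB·RU)
  ∠BRU = 36.87°

Step 5: From UA = 8, UB = 6, AB = 10, by the inverse law of cosines:
  cos(∠AUB) = (UA² + UB² - AB²) / (2·UA·UB)
  ∠AUB = 90°

Step 6: From UB = 6, UR = 8, BR = 10, by the inverse law of cosines:
  cos(∠BUR) = (UB² + UR² - BR²) / (2·UB·UR)
  ∠BUR = 90°

Step 7: From BA = 10, BU = 6, AU = 8, by the inverse law of cosines:
  cos(∠ABU) = (BA² + BU² - AU²) / (2·BA·BU)
  ∠ABU = 53.13°

Step 8: From BR = 10, BU = 6, RU = 8, by the inverse law of cosines:
  cos(∠RBU) = (BR² + BU² - RU²) / (2·BR·BU)
  ∠RBU = 53.13°

Step 9: From AB = 10, AU = 8, BU = 6, by the inverse law of cosines:
  cos(∠BAU) = (AB² + AU² - BU²) / (2·AB·AU)
  ∠BAU = 36.87°

Step 10: From UA = 8, UE = 6.35, AE = 2, by the inverse law of cosines:
  cos(∠AUE) = (UA² + UE² - AE²) / (2·UA·UE)
  ∠AUE = 9.06°

Step 11: From UB = 6, UC = 12.96, BC = 8, by the inverse law of cosines:
  cos(∠BUC) = (UB² + UC² - BC²) / (2·UB·UC)
  ∠BUC = 25.89°

Step 12: From CB = 8, CU = 12.96, BU = 6, by the inverse law of cosines:
  cos(∠BCU) = (CB² + CU² - BU²) / (2·CB·CU)
  ∠BCU = 19.11°

Step 13: From CB = 8, CX = 8·√2, BX = 8, by the inverse law of cosines:
  cos(∠BCX) = (CB² + CX² - BX²) / (2·CB·CX)
  ∠BCX = 45°

Step 14: From EA = 2, EU = 6.35, AU = 8, by the inverse law of cosines:
  cos(∠AEU) = (EA² + EU² - AU²) / (2·EA·EU)
  ∠AEU = 140.94°

Step 15: From XB = 8, XC = 8·√2, BC = 8, by the inverse law of cosines:
  cos(∠BXC) = (XB² + XC² - BC²) / (2·XB·XC)
  ∠BXC = 45°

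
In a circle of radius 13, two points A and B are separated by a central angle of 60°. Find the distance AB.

Chord = 2(13) sin(30°) = 13

13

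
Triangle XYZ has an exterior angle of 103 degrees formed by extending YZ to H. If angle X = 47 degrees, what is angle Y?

angle Y = 103 - 47 = 56 degrees (exterior angle theorem).

56 degrees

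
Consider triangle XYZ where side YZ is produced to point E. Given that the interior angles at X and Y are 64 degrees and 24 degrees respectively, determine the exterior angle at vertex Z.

Exterior angle = 64 + 24 = 88 degrees (exterior angle theorem).

88 degrees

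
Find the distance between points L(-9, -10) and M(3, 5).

The horizontal distance is |3 - -9| = 12 and the vertical distance is |5 - -10| = 15.
By the Pythagorean theorem, d = sqrt(12^2 + 15^2) = sqrt(369) = 3*sqrt(41).

3*sqrt(41)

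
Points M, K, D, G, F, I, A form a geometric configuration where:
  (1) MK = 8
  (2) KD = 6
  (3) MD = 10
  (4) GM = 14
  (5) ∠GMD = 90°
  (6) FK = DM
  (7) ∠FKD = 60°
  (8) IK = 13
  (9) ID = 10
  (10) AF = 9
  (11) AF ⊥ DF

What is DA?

From the given relations: FK = DM = 10.
Step 1: By the law of cosines on triangle FKD: FD² = 10² + 6² − 2·10·6·cos(60°) = 76, so FD = 2·√19.
Step 2: By the law of cosines on triangle DFA: DA² = (2·√19)² + 9² − 2·2·√19·9·cos(90°) = 157, so DA = √157.

Therefore, the length of DA = √157.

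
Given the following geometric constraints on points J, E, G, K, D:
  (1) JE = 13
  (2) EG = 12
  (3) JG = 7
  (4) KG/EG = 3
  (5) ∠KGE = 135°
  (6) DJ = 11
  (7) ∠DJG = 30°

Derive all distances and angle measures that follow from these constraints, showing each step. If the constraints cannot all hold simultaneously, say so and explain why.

The constraints are consistent.

From the given relations:
  KG = 3·EG = 3·12 = 36

Step 1: From EG = 12, GK = 36, and ∠EGK = 135°, by the law of cosines:
  EK² = EG² + GK² - 2·EG·GK·cos(135°) = 144 + 1296 + 610.9 = 2051
  EK ≈ 45.29

Step 2: From GJ = 7, JD = 11, and ∠GJD = 30°, by the law of cosines:
  GD² = GJ² + JD² - 2·GJ·JD·cos(30°) = 49 + 121 - 133.4 = 36.63
  GD ≈ 6.05

Step 3: From JE = 13, JG = 7, EG = 12, by the inverse law of cosines:
  cos(∠EJG) = (JE² + JG² - EG²) / (2·JE·JG)
  ∠EJG = 66.01°

Step 4: From EG = 12, EJ = 13, GJ = 7, by the inverse law of cosines:
  cos(∠GEJ) = (EG² + EJ² - GJ²) / (2·EG·EJ)
  ∠GEJ = 32.2°

Step 5: From GE = 12, GJ = 7, EJ = 13, by the inverse law of cosines:
  cos(∠EGJ) = (GE² + GJ² - EJ²) / (2·GE·GJ)
  ∠EGJ = 81.79°

Step 6: From EG = 12, EK = 45.29, GK = 36, by the inverse law of cosines:
  cos(∠GEK) = (EG² + EK² - GK²) / (2·EG·EK)
  ∠GEK = 34.2°

Step 7: From GD = 6.05, GJ = 7, DJ = 11, by the inverse law of cosines:
  cos(∠DGJ) = (GD² + GJ² - DJ²) / (2·GD·GJ)
  ∠DGJ = 114.67°

Step 8: From KE = 45.29, KG = 36, EG = 12, by the inverse law of cosines:
  cos(∠EKG) = (KE² + KG² - EG²) / (2·KE·KG)
  ∠EKG = 10.8°

Step 9: From DG = 6.05, DJ = 11, GJ = 7, by the inverse law of cosines:
  cos(∠GDJ) = (DG² + DJ² - GJ²) / (2·DG·DJ)
  ∠GDJ = 35.33°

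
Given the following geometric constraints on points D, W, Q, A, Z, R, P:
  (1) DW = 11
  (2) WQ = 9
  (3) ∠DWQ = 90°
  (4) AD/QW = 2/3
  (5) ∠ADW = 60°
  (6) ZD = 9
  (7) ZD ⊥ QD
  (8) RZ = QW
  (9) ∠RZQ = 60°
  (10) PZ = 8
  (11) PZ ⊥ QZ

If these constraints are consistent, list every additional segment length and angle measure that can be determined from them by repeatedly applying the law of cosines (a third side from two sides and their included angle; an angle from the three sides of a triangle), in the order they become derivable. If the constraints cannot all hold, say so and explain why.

The constraints are consistent. Derivable facts, in order:
After 1 step:
- DQ ≈ 14.21
- WA = √91
After 2 steps:
- QZ ≈ 16.82
- ∠AWD = 33°
- ∠DAW = 87°
- ∠DQW = 50.71°
- ∠QDW = 39.29°
After 3 steps:
- QP ≈ 18.63
- QR ≈ 14.58
- ∠DQZ = 32.34°
- ∠DZQ = 57.66°
After 4 steps:
- ∠PQZ = 25.43°
- ∠QPZ = 64.57°
- ∠QRZ = 87.69°
- ∠RQZ = 32.31°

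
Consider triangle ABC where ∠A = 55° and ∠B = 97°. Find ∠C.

angle C = 180 - 55 - 97 = 28 degrees.

28 degrees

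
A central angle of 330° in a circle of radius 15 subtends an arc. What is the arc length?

Arc length = 2π(15)(11/12) = 55*pi/2

55*pi/2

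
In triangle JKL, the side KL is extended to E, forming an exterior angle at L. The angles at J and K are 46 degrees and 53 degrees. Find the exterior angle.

The interior angle at L is 180 - 46 - 53 = 81 degrees.
The exterior angle and interior angle at L are supplementary:
Exterior angle = 180 - 81 = 99 degrees.

99 degrees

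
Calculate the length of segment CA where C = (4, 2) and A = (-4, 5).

d = sqrt((-8)^2 + (3)^2) = sqrt(73)

sqrt(73)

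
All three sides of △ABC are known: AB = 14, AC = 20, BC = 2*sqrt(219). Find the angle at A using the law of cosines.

When all three sides of a triangle are known, the law of cosines can be rearranged to find any angle.
cos(C) = (a² + b² - c²) / (2ab) gives cos(A) = -1/2.
Taking the inverse cosine: A = 120°.

120°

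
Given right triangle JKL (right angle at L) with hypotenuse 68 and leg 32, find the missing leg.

By the Pythagorean theorem: KL^2 = JK^2 - JL^2
KL^2 = 68^2 - 32^2 = 4624 - 1024 = 3600
KL = sqrt(3600) = 60

60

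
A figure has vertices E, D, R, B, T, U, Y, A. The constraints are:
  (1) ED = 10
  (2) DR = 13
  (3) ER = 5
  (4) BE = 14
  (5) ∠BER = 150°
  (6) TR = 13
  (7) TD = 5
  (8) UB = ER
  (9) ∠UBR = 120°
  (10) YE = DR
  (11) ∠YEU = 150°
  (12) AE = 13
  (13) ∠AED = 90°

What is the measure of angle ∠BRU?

From the given relations: UB = ER = 5.
Step 1: By the law of cosines on triangle REB: RB² = 5² + 14² − 2·5·14·cos(150°) = 342.24, so RB ≈ 18.5.
Step 2: By the law of cosines on triangle RBU: RU² = 18.5² + 5² − 2·18.5·5·cos(120°) = 459.74, so RU ≈ 21.44.
Step 3: By the inverse law of cosines on triangle BRU: cos(∠BRU) = (18.5² + 21.44² − 5²) / (2·18.5·21.44) = 776.99/793.33 = 0.9794, so ∠BRU = 11.65°.

Therefore, the measure of angle ∠BRU = 11.65°.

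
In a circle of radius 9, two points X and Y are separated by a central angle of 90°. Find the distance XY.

Chord = 2(9) sin(45°) = 9*sqrt(2)

9*sqrt(2)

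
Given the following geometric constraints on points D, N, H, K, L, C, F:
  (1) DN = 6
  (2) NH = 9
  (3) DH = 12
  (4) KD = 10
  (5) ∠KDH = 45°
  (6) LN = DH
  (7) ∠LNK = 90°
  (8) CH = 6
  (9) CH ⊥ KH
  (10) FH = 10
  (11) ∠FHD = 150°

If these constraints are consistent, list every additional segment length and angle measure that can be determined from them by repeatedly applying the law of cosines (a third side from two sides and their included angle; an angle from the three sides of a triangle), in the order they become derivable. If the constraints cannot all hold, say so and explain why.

The constraints are consistent. Derivable facts, in order:
After 1 step:
- DF ≈ 21.26
- HK ≈ 8.62
- ∠DHN = 28.96°
- ∠DNH = 104.48°
- ∠HDN = 46.57°
After 2 steps:
- KC ≈ 10.5
- ∠DFH = 16.4°
- ∠DHK = 55.12°
- ∠DKH = 79.88°
- ∠FDH = 13.6°
After 3 steps:
- ∠CKH = 34.84°
- ∠HCK = 55.16°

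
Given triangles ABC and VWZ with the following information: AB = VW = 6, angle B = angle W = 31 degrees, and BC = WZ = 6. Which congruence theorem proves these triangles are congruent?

Consider the given information: AB = VW = 6, angle B = angle W = 31 degrees, and BC = WZ = 6
This is not ASA or AAS: ASA requires two angles and the side between them. AAS requires two angles and a non-included side.
The correct criterion is SAS. Two pairs of corresponding sides and the included angle are equal (Side-Angle-Side).

SAS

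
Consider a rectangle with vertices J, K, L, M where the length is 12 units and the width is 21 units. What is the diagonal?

A rectangle's diagonal splits it into two right triangles, with the diagonal as the hypotenuse.
By the Pythagorean theorem, d^2 = 12^2 + 21^2 = 585.
Therefore d = sqrt(585) = 3*sqrt(65).

3*sqrt(65)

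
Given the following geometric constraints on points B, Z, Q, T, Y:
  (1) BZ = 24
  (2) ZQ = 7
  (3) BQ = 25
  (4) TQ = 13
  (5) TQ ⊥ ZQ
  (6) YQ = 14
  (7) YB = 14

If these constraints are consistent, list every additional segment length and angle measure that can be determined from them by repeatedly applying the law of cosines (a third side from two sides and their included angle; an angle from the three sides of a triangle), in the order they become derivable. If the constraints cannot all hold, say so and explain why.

The constraints are consistent. Derivable facts, in order:
After 1 step:
- ZT ≈ 14.76
- ∠BQY = 26.77°
- ∠BQZ = 73.74°
- ∠BYQ = 126.47°
- ∠BZQ = 90°
- ∠QBY = 26.77°
- ∠QBZ = 16.26°
After 2 steps:
- ∠QTZ = 28.3°
- ∠QZT = 61.7°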